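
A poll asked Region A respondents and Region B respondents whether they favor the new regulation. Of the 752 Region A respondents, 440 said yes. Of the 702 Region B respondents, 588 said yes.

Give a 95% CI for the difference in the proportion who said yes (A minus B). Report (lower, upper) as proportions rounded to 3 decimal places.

(-0.297, -0.208)

First, p̂₁ = 440/752 = 0.5851; p̂₂ = 588/702 = 0.8376.
The two standard errors are √(0.5851×0.4149/752) = 0.01797 and √(0.8376×0.1624/702) = 0.01392.
Because the samples are independent, SE_diff = √(0.01797² + 0.01392²) = 0.02273.
Using z* = 1.960 for 95%, ME = 1.960 × 0.02273 = 0.04455.
p̂₁ − p̂₂ = -0.2525; interval -0.2525 ± 0.04455 gives (-0.297, -0.208).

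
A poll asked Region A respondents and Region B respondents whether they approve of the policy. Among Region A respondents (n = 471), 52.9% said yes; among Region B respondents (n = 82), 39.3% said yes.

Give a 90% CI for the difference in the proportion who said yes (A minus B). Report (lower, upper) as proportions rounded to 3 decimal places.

The two standard errors are √(0.5290×0.4710/471) = 0.02300 and √(0.3930×0.6070/82) = 0.05394.
Because the samples are independent, SE_diff = √(0.02300² + 0.05394²) = 0.05864.
Using z* = 1.645 for 90%, ME = 1.645 × 0.05864 = 0.09646.
p̂₁ − p̂₂ = 0.1360; interval 0.1360 ± 0.09646 gives (0.040, 0.232).

(0.040, 0.232)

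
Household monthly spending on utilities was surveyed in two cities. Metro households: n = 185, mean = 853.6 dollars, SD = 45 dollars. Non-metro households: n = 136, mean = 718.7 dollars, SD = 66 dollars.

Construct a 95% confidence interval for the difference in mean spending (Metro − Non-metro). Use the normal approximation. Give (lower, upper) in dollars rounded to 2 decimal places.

Per-group SEs: s₁/√n₁ = 45/√185 = 3.3085, s₂/√n₂ = 66/√136 = 5.6595.
Unpooled SE of the difference: √(10.94617225 + 32.02994025) = 6.5556.
Margin of error = z* · SE = 1.960 × 6.5556 = 12.8490.
x̄₁ − x̄₂ = 853.6 − 718.7 = 134.9000.
CI: 134.9000 ± 12.8490 = (122.05, 147.75).

(122.05, 147.75)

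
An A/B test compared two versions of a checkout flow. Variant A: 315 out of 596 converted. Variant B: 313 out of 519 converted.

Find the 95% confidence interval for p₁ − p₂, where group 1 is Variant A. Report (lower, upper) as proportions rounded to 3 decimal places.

p̂₁ = 315/596 = 0.5285 and p̂₂ = 313/519 = 0.6031.
SE₁ = √(p̂₁(1−p̂₁)/n₁) = √(0.5285·0.4715/596) = 0.02045; SE₂ = √(0.6031·0.3969/519) = 0.02148.
Independent samples: SE of the difference = √(SE₁² + SE₂²) = √(0.0004182025 + 0.0004613904) = 0.02966.
z* for 95% confidence is 1.960, so the margin of error is 1.960 × 0.02966 = 0.05813.
Point estimate p̂₁ − p̂₂ = 0.5285 − 0.6031 = -0.0746.
-0.0746 ± 0.05813 → (-0.133, -0.016).

(-0.133, -0.016)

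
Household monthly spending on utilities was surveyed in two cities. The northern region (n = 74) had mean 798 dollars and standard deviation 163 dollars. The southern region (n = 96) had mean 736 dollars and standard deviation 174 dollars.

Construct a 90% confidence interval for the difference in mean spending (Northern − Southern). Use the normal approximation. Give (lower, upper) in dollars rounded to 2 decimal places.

(19.28, 104.72)

Per-group SEs: s₁/√n₁ = 163/√74 = 18.9484, s₂/√n₂ = 174/√96 = 17.7588.
Unpooled SE of the difference: √(359.04186256 + 315.37497744) = 25.9695.
Margin of error = z* · SE = 1.645 × 25.9695 = 42.7198.
x̄₁ − x̄₂ = 798 − 736 = 62.0000.
CI: 62.0000 ± 42.7198 = (19.28, 104.72).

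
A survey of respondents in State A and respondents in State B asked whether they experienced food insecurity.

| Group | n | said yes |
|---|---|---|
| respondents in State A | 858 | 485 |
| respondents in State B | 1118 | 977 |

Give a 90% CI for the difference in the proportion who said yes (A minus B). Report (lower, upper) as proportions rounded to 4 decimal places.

Sample proportions: 485/858 = 0.5653, 977/1118 = 0.8739.
Each SE is √(p̂(1−p̂)/n): √(0.5653·0.4347/858) = 0.01692 and √(0.8739·0.1261/1118) = 0.00993.
SE(p̂₁ − p̂₂) = √(SE₁² + SE₂²) = √(0.0002862864 + 0.0000986049) = 0.01962, since the two samples are independent.
At 90% confidence z* = 1.645; margin = 1.645 × 0.01962 = 0.03227.
The difference is 0.5653 − 0.8739 = -0.3086, so the interval is -0.3086 ± 0.03227 = (-0.3409, -0.2763).

(-0.3409, -0.2763)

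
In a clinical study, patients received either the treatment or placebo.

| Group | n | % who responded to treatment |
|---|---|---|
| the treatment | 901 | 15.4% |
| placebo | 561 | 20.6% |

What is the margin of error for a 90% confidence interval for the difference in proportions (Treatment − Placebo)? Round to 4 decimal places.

Each SE is √(p̂(1−p̂)/n): √(0.1540·0.8460/901) = 0.01202 and √(0.2060·0.7940/561) = 0.01708.
SE(p̂₁ − p̂₂) = √(SE₁² + SE₂²) = √(0.0001444804 + 0.0002917264) = 0.02089, since the two samples are independent.
At 90% confidence z* = 1.645; margin = 1.645 × 0.02089 = 0.03436.

0.0344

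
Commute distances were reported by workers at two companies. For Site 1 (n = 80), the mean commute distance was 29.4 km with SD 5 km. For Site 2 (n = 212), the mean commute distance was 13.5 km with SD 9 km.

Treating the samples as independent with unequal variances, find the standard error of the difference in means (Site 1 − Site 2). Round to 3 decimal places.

SE₁ = s₁/√n₁ = 5/√80 = 0.5590; SE₂ = 9/√212 = 0.6181.
Independent samples, unequal variances: SE_diff = √(SE₁² + SE₂²) = √(0.312481 + 0.38204761) = 0.8334.

0.833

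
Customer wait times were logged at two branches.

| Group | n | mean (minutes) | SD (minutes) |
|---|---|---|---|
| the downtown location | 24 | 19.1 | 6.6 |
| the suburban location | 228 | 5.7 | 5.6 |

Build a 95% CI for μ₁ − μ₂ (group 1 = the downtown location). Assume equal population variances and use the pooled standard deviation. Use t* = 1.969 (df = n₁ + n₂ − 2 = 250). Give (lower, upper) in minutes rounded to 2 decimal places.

(10.99, 15.81)

s_p = √[((n₁−1)s₁² + (n₂−1)s₂²)/(n₁+n₂−2)] = √[(23·6.6² + 227·5.6²)/250] = 5.6993.
SE = 5.6993·√(1/24 + 1/228) = 1.2231.
With t* = 1.969, margin = 1.969 × 1.2231 = 2.4083.
x̄₁ − x̄₂ = 19.1 − 5.7 = 13.4000; interval 13.4000 ± 2.4083 = (10.99, 15.81).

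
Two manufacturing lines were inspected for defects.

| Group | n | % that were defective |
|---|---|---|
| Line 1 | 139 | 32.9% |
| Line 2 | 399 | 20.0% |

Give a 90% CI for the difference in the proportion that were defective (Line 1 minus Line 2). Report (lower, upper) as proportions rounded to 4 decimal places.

The two standard errors are √(0.3290×0.6710/139) = 0.03985 and √(0.2000×0.8000/399) = 0.02003.
Because the samples are independent, SE_diff = √(0.03985² + 0.02003²) = 0.04460.
Using z* = 1.645 for 90%, ME = 1.645 × 0.04460 = 0.07337.
p̂₁ − p̂₂ = 0.1290; interval 0.1290 ± 0.07337 gives (0.0556, 0.2024).

(0.0556, 0.2024)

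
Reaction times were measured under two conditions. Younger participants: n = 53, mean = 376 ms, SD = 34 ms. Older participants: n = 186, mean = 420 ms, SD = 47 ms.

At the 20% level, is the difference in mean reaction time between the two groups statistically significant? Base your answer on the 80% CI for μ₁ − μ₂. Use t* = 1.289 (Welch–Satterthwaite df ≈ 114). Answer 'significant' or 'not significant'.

significant

Per-group SEs: s₁/√n₁ = 34/√53 = 4.6703, s₂/√n₂ = 47/√186 = 3.4462.
Unpooled SE of the difference: √(21.81170209 + 11.87629444) = 5.8041.
Margin of error = t* · SE = 1.289 × 5.8041 = 7.4815.
x̄₁ − x̄₂ = 376 − 420 = -44.0000.
CI: -44.0000 ± 7.4815 = (-51.4815, -36.5185).
The interval (-51.4815, -36.5185) does not contain 0, so the difference is significant.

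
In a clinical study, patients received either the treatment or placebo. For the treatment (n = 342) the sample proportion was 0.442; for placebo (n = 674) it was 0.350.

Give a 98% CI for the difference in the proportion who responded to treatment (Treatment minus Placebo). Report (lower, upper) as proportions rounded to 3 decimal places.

Each SE is √(p̂(1−p̂)/n): √(0.4420·0.5580/342) = 0.02685 and √(0.3500·0.6500/674) = 0.01837.
SE(p̂₁ − p̂₂) = √(SE₁² + SE₂²) = √(0.0007209225 + 0.0003374569) = 0.03253, since the two samples are independent.
At 98% confidence z* = 2.326; margin = 2.326 × 0.03253 = 0.07566.
The difference is 0.4420 − 0.3500 = 0.0920, so the interval is 0.0920 ± 0.07566 = (0.016, 0.168).

(0.016, 0.168)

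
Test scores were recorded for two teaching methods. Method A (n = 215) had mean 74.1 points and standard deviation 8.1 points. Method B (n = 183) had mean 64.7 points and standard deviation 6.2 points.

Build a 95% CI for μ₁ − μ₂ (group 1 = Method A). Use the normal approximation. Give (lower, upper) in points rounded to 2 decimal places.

Per-group SEs: s₁/√n₁ = 8.1/√215 = 0.5524, s₂/√n₂ = 6.2/√183 = 0.4583.
Unpooled SE of the difference: √(0.30514576 + 0.21003889) = 0.7178.
Margin of error = z* · SE = 1.960 × 0.7178 = 1.4069.
x̄₁ − x̄₂ = 74.1 − 64.7 = 9.4000.
CI: 9.4000 ± 1.4069 = (7.99, 10.81).

(7.99, 10.81)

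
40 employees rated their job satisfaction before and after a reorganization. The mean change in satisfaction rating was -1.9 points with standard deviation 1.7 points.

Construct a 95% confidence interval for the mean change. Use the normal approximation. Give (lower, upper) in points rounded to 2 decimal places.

Paired design: SE = s_d/√n = 1.7/√40 = 0.2688.
z* = 1.960; margin of error = 1.960 × 0.2688 = 0.5268.
-1.9 ± 0.5268 → (-2.43, -1.37).

(-2.43, -1.37)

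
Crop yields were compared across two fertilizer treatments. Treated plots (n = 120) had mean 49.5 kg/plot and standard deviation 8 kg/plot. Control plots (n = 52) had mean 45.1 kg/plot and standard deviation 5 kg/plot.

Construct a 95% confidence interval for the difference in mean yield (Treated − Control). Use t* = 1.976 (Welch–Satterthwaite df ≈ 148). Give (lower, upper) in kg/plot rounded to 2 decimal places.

Per-group SEs: s₁/√n₁ = 8/√120 = 0.7303, s₂/√n₂ = 5/√52 = 0.6934.
Unpooled SE of the difference: √(0.53333809 + 0.48080356) = 1.0070.
Margin of error = t* · SE = 1.976 × 1.0070 = 1.9898.
x̄₁ − x̄₂ = 49.5 − 45.1 = 4.4000.
CI: 4.4000 ± 1.9898 = (2.41, 6.39).

(2.41, 6.39)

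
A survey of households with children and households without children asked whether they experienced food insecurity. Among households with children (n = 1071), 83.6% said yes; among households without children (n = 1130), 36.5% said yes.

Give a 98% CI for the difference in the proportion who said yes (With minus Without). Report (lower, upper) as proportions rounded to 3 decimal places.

SE₁ = √(p̂₁(1−p̂₁)/n₁) = √(0.8360·0.1640/1071) = 0.01131; SE₂ = √(0.3650·0.6350/1130) = 0.01432.
Independent samples: SE of the difference = √(SE₁² + SE₂²) = √(0.0001279161 + 0.0002050624) = 0.01825.
z* for 98% confidence is 2.326, so the margin of error is 2.326 × 0.01825 = 0.04245.
Point estimate p̂₁ − p̂₂ = 0.8360 − 0.3650 = 0.4710.
0.4710 ± 0.04245 → (0.429, 0.513).

(0.429, 0.513)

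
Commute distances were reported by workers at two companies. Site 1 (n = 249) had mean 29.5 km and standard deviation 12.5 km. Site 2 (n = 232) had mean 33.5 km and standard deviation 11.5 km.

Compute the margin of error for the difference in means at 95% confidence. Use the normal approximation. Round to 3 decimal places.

2.145

Standard errors of each mean: 12.5/√249 = 0.7922 and 11.5/√232 = 0.7550.
SE(x̄₁ − x̄₂) = √(0.7922² + 0.7550²) = 1.0944 for independent samples with unequal variances.
With z* = 1.960, the margin is 1.960 × 1.0944 = 2.1450.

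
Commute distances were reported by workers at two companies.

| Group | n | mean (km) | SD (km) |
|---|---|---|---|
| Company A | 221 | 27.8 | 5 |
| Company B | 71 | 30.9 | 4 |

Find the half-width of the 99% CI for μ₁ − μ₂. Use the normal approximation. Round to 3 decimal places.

SE₁ = s₁/√n₁ = 5/√221 = 0.3363; SE₂ = 4/√71 = 0.4747.
Independent samples, unequal variances: SE_diff = √(SE₁² + SE₂²) = √(0.11309769 + 0.22534009) = 0.5818.
z* = 2.576, so margin of error = 2.576 × 0.5818 = 1.4987.

1.499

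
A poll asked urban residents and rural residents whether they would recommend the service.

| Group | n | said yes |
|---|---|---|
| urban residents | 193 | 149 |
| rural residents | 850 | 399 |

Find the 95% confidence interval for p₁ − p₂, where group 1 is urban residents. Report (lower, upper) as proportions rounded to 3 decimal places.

Sample proportions: 149/193 = 0.7720, 399/850 = 0.4694.
Each SE is √(p̂(1−p̂)/n): √(0.7720·0.2280/193) = 0.03020 and √(0.4694·0.5306/850) = 0.01712.
SE(p̂₁ − p̂₂) = √(SE₁² + SE₂²) = √(0.00091204 + 0.0002930944) = 0.03472, since the two samples are independent.
At 95% confidence z* = 1.960; margin = 1.960 × 0.03472 = 0.06805.
The difference is 0.7720 − 0.4694 = 0.3026, so the interval is 0.3026 ± 0.06805 = (0.235, 0.371).

(0.235, 0.371)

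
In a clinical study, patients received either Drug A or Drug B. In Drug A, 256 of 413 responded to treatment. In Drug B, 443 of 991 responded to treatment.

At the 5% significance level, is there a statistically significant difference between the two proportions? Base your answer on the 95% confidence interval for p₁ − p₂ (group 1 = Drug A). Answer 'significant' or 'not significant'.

p̂₁ = 256/413 = 0.6199 and p̂₂ = 443/991 = 0.4470.
SE₁ = √(p̂₁(1−p̂₁)/n₁) = √(0.6199·0.3801/413) = 0.02389; SE₂ = √(0.4470·0.5530/991) = 0.01579.
Independent samples: SE of the difference = √(SE₁² + SE₂²) = √(0.0005707321 + 0.0002493241) = 0.02864.
z* for 95% confidence is 1.960, so the margin of error is 1.960 × 0.02864 = 0.05613.
Point estimate p̂₁ − p̂₂ = 0.6199 − 0.4470 = 0.1729.
0.1729 ± 0.05613 → (0.11677, 0.22903).
The interval (0.11677, 0.22903) does not contain 0, so the difference is significant.

significant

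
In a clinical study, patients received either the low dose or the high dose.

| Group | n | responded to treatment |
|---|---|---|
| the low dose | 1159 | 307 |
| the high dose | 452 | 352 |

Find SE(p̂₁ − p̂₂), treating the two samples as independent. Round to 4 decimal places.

Sample proportions: 307/1159 = 0.2649, 352/452 = 0.7788.
Each SE is √(p̂(1−p̂)/n): √(0.2649·0.7351/1159) = 0.01296 and √(0.7788·0.2212/452) = 0.01952.
SE(p̂₁ − p̂₂) = √(SE₁² + SE₂²) = √(0.0001679616 + 0.0003810304) = 0.02343, since the two samples are independent.

0.0234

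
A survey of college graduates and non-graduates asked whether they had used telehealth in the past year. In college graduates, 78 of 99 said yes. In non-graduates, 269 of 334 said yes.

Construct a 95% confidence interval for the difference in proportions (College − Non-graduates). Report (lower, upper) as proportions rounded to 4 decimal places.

(-0.1085, 0.0735)

Sample proportions: 78/99 = 0.7879, 269/334 = 0.8054.
Each SE is √(p̂(1−p̂)/n): √(0.7879·0.2121/99) = 0.04109 and √(0.8054·0.1946/334) = 0.02166.
SE(p̂₁ − p̂₂) = √(SE₁² + SE₂²) = √(0.0016883881 + 0.0004691556) = 0.04645, since the two samples are independent.
At 95% confidence z* = 1.960; margin = 1.960 × 0.04645 = 0.09104.
The difference is 0.7879 − 0.8054 = -0.0175, so the interval is -0.0175 ± 0.09104 = (-0.1085, 0.0735).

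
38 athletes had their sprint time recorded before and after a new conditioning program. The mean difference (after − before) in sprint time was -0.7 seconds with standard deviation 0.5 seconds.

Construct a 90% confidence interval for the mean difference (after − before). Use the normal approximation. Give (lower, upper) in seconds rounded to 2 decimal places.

(-0.83, -0.57)

Paired design: SE = s_d/√n = 0.5/√38 = 0.0811.
z* = 1.645; margin of error = 1.645 × 0.0811 = 0.1334.
-0.7 ± 0.1334 → (-0.83, -0.57).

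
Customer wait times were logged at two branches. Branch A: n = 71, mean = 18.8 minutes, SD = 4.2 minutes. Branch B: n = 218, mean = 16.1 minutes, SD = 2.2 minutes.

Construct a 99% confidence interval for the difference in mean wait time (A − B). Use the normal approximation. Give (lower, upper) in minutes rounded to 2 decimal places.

(1.36, 4.04)

Per-group SEs: s₁/√n₁ = 4.2/√71 = 0.4984, s₂/√n₂ = 2.2/√218 = 0.1490.
Unpooled SE of the difference: √(0.24840256 + 0.022201) = 0.5202.
Margin of error = z* · SE = 2.576 × 0.5202 = 1.3400.
x̄₁ − x̄₂ = 18.8 − 16.1 = 2.7000.
CI: 2.7000 ± 1.3400 = (1.36, 4.04).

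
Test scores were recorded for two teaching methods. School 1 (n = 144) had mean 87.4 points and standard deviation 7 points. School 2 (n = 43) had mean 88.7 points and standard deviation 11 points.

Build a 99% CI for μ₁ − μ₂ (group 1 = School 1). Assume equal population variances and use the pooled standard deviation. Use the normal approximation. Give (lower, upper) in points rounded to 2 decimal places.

(-4.92, 2.32)

Pooled variance s_p² = [143·7² + 42·11²] / (144+43−2) = 65.3459, so s_p = 8.0837.
SE_diff = s_p·√(1/n₁ + 1/n₂) = 8.0837·√(1/144 + 1/43) = 1.4048.
z* = 2.576; margin = 2.576 × 1.4048 = 3.6188.
Difference = 87.4 − 88.7 = -1.3000.
-1.3000 ± 3.6188 → (-4.92, 2.32).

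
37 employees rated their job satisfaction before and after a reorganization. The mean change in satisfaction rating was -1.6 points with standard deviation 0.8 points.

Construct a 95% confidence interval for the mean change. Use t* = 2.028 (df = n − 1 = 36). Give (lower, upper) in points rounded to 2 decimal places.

This is a matched-pairs design, so SE = s_d/√n = 0.8/√37 = 0.1315.
Margin = 2.028 × 0.1315 = 0.2667; the interval is -1.6 ± 0.2667 = (-1.87, -1.33).

(-1.87, -1.33)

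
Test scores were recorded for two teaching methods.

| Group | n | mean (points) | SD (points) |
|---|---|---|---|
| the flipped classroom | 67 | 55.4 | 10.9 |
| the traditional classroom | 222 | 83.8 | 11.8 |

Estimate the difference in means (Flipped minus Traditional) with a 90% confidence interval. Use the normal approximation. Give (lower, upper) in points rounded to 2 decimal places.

(-30.95, -25.85)

Standard errors of each mean: 10.9/√67 = 1.3316 and 11.8/√222 = 0.7920.
SE(x̄₁ − x̄₂) = √(1.3316² + 0.7920²) = 1.5493 for independent samples with unequal variances.
With z* = 1.645, the margin is 1.645 × 1.5493 = 2.5486.
x̄₁ − x̄₂ = 55.4 − 83.8 = -28.4000; the interval is -28.4000 ± 2.5486 = (-30.95, -25.85).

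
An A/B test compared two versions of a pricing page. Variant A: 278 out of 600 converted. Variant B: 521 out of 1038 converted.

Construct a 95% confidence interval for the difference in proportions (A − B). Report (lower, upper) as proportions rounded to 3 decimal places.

First, p̂₁ = 278/600 = 0.4633; p̂₂ = 521/1038 = 0.5019.
The two standard errors are √(0.4633×0.5367/600) = 0.02036 and √(0.5019×0.4981/1038) = 0.01552.
Because the samples are independent, SE_diff = √(0.02036² + 0.01552²) = 0.02560.
Using z* = 1.960 for 95%, ME = 1.960 × 0.02560 = 0.05018.
p̂₁ − p̂₂ = -0.0386; interval -0.0386 ± 0.05018 gives (-0.089, 0.012).

(-0.089, 0.012)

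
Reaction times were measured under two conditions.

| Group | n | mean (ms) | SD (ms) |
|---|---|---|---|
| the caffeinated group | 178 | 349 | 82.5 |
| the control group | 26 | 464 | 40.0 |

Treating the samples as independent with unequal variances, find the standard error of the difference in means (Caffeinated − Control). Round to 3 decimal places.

Standard errors of each mean: 82.5/√178 = 6.1836 and 40.0/√26 = 7.8446.
SE(x̄₁ − x̄₂) = √(6.1836² + 7.8446²) = 9.9887 for independent samples with unequal variances.

9.989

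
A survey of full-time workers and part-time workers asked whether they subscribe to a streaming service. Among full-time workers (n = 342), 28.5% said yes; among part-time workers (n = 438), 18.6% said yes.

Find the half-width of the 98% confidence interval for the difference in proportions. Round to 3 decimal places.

0.071

SE₁ = √(p̂₁(1−p̂₁)/n₁) = √(0.2850·0.7150/342) = 0.02441; SE₂ = √(0.1860·0.8140/438) = 0.01859.
Independent samples: SE of the difference = √(SE₁² + SE₂²) = √(0.0005958481 + 0.0003455881) = 0.03068.
z* for 98% confidence is 2.326, so the margin of error is 2.326 × 0.03068 = 0.07136.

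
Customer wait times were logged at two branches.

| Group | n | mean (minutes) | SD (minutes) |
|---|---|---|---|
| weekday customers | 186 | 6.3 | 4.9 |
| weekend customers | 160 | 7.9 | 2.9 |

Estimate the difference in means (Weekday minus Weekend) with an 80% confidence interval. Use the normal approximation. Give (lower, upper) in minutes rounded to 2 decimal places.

SE₁ = s₁/√n₁ = 4.9/√186 = 0.3593; SE₂ = 2.9/√160 = 0.2293.
Independent samples, unequal variances: SE_diff = √(SE₁² + SE₂²) = √(0.12909649 + 0.05257849) = 0.4262.
z* = 1.282, so margin of error = 1.282 × 0.4262 = 0.5464.
Difference in means = 6.3 − 7.9 = -1.6000.
-1.6000 ± 0.5464 → (-2.15, -1.05).

(-2.15, -1.05)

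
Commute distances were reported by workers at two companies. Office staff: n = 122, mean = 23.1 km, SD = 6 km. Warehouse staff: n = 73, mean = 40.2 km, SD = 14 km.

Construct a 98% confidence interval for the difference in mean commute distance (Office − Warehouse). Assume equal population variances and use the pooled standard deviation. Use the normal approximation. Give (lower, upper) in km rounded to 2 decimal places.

s_p = √[((n₁−1)s₁² + (n₂−1)s₂²)/(n₁+n₂−2)] = √[(121·6² + 72·14²)/193] = 9.7821.
SE = 9.7821·√(1/122 + 1/73) = 1.4475.
With z* = 2.326, margin = 2.326 × 1.4475 = 3.3669.
x̄₁ − x̄₂ = 23.1 − 40.2 = -17.1000; interval -17.1000 ± 3.3669 = (-20.47, -13.73).

(-20.47, -13.73)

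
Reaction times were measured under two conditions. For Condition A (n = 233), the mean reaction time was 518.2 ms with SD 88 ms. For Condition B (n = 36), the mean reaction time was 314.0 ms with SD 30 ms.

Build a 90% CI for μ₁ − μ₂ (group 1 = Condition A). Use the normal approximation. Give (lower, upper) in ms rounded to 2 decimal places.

Standard errors of each mean: 88/√233 = 5.7651 and 30/√36 = 5.0000.
SE(x̄₁ − x̄₂) = √(5.7651² + 5.0000²) = 7.6313 for independent samples with unequal variances.
With z* = 1.645, the margin is 1.645 × 7.6313 = 12.5535.
x̄₁ − x̄₂ = 518.2 − 314.0 = 204.2000; the interval is 204.2000 ± 12.5535 = (191.65, 216.75).

(191.65, 216.75)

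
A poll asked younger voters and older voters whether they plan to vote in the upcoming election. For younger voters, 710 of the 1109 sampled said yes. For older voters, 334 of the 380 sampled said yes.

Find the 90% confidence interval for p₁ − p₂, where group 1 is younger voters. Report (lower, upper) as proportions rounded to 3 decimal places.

p̂₁ = 710/1109 = 0.6402 and p̂₂ = 334/380 = 0.8789.
SE₁ = √(p̂₁(1−p̂₁)/n₁) = √(0.6402·0.3598/1109) = 0.01441; SE₂ = √(0.8789·0.1211/380) = 0.01674.
Independent samples: SE of the difference = √(SE₁² + SE₂²) = √(0.0002076481 + 0.0002802276) = 0.02209.
z* for 90% confidence is 1.645, so the margin of error is 1.645 × 0.02209 = 0.03634.
Point estimate p̂₁ − p̂₂ = 0.6402 − 0.8789 = -0.2387.
-0.2387 ± 0.03634 → (-0.275, -0.202).

(-0.275, -0.202)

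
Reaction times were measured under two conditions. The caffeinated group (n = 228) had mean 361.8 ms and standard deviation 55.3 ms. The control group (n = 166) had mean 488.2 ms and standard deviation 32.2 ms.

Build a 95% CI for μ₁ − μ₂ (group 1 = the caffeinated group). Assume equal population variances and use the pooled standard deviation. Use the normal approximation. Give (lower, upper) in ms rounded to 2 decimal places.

s_p = √[((n₁−1)s₁² + (n₂−1)s₂²)/(n₁+n₂−2)] = √[(227·55.3² + 165·32.2²)/392] = 46.9820.
SE = 46.9820·√(1/228 + 1/166) = 4.7936.
With z* = 1.960, margin = 1.960 × 4.7936 = 9.3955.
x̄₁ − x̄₂ = 361.8 − 488.2 = -126.4000; interval -126.4000 ± 9.3955 = (-135.80, -117.00).

(-135.80, -117.00)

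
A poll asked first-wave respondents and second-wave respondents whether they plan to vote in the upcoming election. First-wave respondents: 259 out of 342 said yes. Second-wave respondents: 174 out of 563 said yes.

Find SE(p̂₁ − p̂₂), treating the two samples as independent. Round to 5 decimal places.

0.03028

p̂₁ = 259/342 = 0.7573 and p̂₂ = 174/563 = 0.3091.
SE₁ = √(p̂₁(1−p̂₁)/n₁) = √(0.7573·0.2427/342) = 0.02318; SE₂ = √(0.3091·0.6909/563) = 0.01948.
Independent samples: SE of the difference = √(SE₁² + SE₂²) = √(0.0005373124 + 0.0003794704) = 0.03028.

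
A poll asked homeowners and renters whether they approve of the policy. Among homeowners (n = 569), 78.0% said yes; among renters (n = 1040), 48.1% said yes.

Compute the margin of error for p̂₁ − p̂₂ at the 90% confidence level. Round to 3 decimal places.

Each SE is √(p̂(1−p̂)/n): √(0.7800·0.2200/569) = 0.01737 and √(0.4810·0.5190/1040) = 0.01549.
SE(p̂₁ − p̂₂) = √(SE₁² + SE₂²) = √(0.0003017169 + 0.0002399401) = 0.02327, since the two samples are independent.
At 90% confidence z* = 1.645; margin = 1.645 × 0.02327 = 0.03828.

0.038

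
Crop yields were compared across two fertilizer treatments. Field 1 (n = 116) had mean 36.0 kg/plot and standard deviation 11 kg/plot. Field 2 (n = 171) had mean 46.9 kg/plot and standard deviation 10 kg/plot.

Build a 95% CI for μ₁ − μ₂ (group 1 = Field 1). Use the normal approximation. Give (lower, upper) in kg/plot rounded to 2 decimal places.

SE₁ = s₁/√n₁ = 11/√116 = 1.0213; SE₂ = 10/√171 = 0.7647.
Independent samples, unequal variances: SE_diff = √(SE₁² + SE₂²) = √(1.04305369 + 0.58476609) = 1.2759.
z* = 1.960, so margin of error = 1.960 × 1.2759 = 2.5008.
Difference in means = 36.0 − 46.9 = -10.9000.
-10.9000 ± 2.5008 → (-13.40, -8.40).

(-13.40, -8.40)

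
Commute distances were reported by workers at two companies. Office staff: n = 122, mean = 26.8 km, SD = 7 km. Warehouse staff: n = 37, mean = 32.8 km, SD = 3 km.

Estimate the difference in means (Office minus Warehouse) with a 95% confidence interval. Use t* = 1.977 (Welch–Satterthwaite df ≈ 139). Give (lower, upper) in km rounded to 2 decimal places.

(-7.59, -4.41)

SE₁ = s₁/√n₁ = 7/√122 = 0.6338; SE₂ = 3/√37 = 0.4932.
Independent samples, unequal variances: SE_diff = √(SE₁² + SE₂²) = √(0.40170244 + 0.24324624) = 0.8031.
t* = 1.977, so margin of error = 1.977 × 0.8031 = 1.5877.
Difference in means = 26.8 − 32.8 = -6.0000.
-6.0000 ± 1.5877 → (-7.59, -4.41).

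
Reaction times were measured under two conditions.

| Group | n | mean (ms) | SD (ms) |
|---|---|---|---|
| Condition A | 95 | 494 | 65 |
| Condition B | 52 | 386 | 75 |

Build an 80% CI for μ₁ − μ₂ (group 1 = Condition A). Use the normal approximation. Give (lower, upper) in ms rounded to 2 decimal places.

Per-group SEs: s₁/√n₁ = 65/√95 = 6.6689, s₂/√n₂ = 75/√52 = 10.4006.
Unpooled SE of the difference: √(44.47422721 + 108.17248036) = 12.3550.
Margin of error = z* · SE = 1.282 × 12.3550 = 15.8391.
x̄₁ − x̄₂ = 494 − 386 = 108.0000.
CI: 108.0000 ± 15.8391 = (92.16, 123.84).

(92.16, 123.84)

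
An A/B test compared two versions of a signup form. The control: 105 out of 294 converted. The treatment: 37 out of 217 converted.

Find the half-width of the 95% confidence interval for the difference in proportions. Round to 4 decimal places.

p̂₁ = 105/294 = 0.3571 and p̂₂ = 37/217 = 0.1705.
SE₁ = √(p̂₁(1−p̂₁)/n₁) = √(0.3571·0.6429/294) = 0.02794; SE₂ = √(0.1705·0.8295/217) = 0.02553.
Independent samples: SE of the difference = √(SE₁² + SE₂²) = √(0.0007806436 + 0.0006517809) = 0.03785.
z* for 95% confidence is 1.960, so the margin of error is 1.960 × 0.03785 = 0.07419.

0.0742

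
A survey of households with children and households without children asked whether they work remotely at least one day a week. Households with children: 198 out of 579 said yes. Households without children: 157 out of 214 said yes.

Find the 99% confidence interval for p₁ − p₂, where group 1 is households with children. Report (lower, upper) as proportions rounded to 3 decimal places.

(-0.485, -0.299)

Sample proportions: 198/579 = 0.3420, 157/214 = 0.7336.
Each SE is √(p̂(1−p̂)/n): √(0.3420·0.6580/579) = 0.01971 and √(0.7336·0.2664/214) = 0.03022.
SE(p̂₁ − p̂₂) = √(SE₁² + SE₂²) = √(0.0003884841 + 0.0009132484) = 0.03608, since the two samples are independent.
At 99% confidence z* = 2.576; margin = 2.576 × 0.03608 = 0.09294.
The difference is 0.3420 − 0.7336 = -0.3916, so the interval is -0.3916 ± 0.09294 = (-0.485, -0.299).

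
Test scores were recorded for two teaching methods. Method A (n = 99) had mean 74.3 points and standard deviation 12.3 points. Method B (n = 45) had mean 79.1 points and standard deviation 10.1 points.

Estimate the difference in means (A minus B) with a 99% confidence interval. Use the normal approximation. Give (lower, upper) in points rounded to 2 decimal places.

Standard errors of each mean: 12.3/√99 = 1.2362 and 10.1/√45 = 1.5056.
SE(x̄₁ − x̄₂) = √(1.2362² + 1.5056²) = 1.9481 for independent samples with unequal variances.
With z* = 2.576, the margin is 2.576 × 1.9481 = 5.0183.
x̄₁ − x̄₂ = 74.3 − 79.1 = -4.8000; the interval is -4.8000 ± 5.0183 = (-9.82, 0.22).

(-9.82, 0.22)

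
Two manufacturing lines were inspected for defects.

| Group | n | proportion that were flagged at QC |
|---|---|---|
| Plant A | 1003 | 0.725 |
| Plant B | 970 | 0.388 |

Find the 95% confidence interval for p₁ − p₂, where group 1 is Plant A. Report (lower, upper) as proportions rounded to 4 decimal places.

SE₁ = √(p̂₁(1−p̂₁)/n₁) = √(0.7250·0.2750/1003) = 0.01410; SE₂ = √(0.3880·0.6120/970) = 0.01565.
Independent samples: SE of the difference = √(SE₁² + SE₂²) = √(0.00019881 + 0.0002449225) = 0.02106.
z* for 95% confidence is 1.960, so the margin of error is 1.960 × 0.02106 = 0.04128.
Point estimate p̂₁ − p̂₂ = 0.7250 − 0.3880 = 0.3370.
0.3370 ± 0.04128 → (0.2957, 0.3783).

(0.2957, 0.3783)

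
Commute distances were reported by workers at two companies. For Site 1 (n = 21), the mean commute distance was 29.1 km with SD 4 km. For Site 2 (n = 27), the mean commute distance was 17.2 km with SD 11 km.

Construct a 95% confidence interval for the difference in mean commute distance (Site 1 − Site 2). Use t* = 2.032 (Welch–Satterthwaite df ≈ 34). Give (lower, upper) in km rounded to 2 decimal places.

Per-group SEs: s₁/√n₁ = 4/√21 = 0.8729, s₂/√n₂ = 11/√27 = 2.1170.
Unpooled SE of the difference: √(0.76195441 + 4.481689) = 2.2899.
Margin of error = t* · SE = 2.032 × 2.2899 = 4.6531.
x̄₁ − x̄₂ = 29.1 − 17.2 = 11.9000.
CI: 11.9000 ± 4.6531 = (7.25, 16.55).

(7.25, 16.55)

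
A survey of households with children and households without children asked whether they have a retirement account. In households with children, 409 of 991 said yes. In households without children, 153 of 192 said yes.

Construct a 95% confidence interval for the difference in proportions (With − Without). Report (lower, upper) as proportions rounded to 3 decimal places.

(-0.449, -0.320)

First, p̂₁ = 409/991 = 0.4127; p̂₂ = 153/192 = 0.7969.
The two standard errors are √(0.4127×0.5873/991) = 0.01564 and √(0.7969×0.2031/192) = 0.02903.
Because the samples are independent, SE_diff = √(0.01564² + 0.02903²) = 0.03297.
Using z* = 1.960 for 95%, ME = 1.960 × 0.03297 = 0.06462.
p̂₁ − p̂₂ = -0.3842; interval -0.3842 ± 0.06462 gives (-0.449, -0.320).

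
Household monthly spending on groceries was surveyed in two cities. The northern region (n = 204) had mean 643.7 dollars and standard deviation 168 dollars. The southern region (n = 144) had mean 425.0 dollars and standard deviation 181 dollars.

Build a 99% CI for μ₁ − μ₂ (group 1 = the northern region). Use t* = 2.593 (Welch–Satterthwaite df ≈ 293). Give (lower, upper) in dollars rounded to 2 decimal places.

(169.10, 268.30)

Per-group SEs: s₁/√n₁ = 168/√204 = 11.7624, s₂/√n₂ = 181/√144 = 15.0833.
Unpooled SE of the difference: √(138.35405376 + 227.50593889) = 19.1275.
Margin of error = t* · SE = 2.593 × 19.1275 = 49.5976.
x̄₁ − x̄₂ = 643.7 − 425.0 = 218.7000.
CI: 218.7000 ± 49.5976 = (169.10, 268.30).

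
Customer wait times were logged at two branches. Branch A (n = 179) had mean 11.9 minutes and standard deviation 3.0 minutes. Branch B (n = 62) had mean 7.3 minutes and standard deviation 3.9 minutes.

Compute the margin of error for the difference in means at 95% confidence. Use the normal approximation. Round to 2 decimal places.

1.07

Per-group SEs: s₁/√n₁ = 3.0/√179 = 0.2242, s₂/√n₂ = 3.9/√62 = 0.4953.
Unpooled SE of the difference: √(0.05026564 + 0.24532209) = 0.5437.
Margin of error = z* · SE = 1.960 × 0.5437 = 1.0657.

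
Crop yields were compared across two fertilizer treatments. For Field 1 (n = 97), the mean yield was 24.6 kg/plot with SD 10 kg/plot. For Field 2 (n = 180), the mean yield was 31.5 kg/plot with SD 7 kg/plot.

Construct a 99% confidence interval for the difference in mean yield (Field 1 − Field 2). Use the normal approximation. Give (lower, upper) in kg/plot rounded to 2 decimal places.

(-9.84, -3.96)

Standard errors of each mean: 10/√97 = 1.0153 and 7/√180 = 0.5217.
SE(x̄₁ − x̄₂) = √(1.0153² + 0.5217²) = 1.1415 for independent samples with unequal variances.
With z* = 2.576, the margin is 2.576 × 1.1415 = 2.9405.
x̄₁ − x̄₂ = 24.6 − 31.5 = -6.9000; the interval is -6.9000 ± 2.9405 = (-9.84, -3.96).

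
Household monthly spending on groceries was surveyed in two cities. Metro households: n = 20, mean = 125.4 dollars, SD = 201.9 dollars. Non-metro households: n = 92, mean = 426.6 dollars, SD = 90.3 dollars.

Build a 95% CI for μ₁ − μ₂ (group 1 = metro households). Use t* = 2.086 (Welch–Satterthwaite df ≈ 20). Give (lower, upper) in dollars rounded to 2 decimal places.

(-397.40, -205.00)

Per-group SEs: s₁/√n₁ = 201.9/√20 = 45.1462, s₂/√n₂ = 90.3/√92 = 9.4144.
Unpooled SE of the difference: √(2038.17937444 + 88.63092736) = 46.1174.
Margin of error = t* · SE = 2.086 × 46.1174 = 96.2009.
x̄₁ − x̄₂ = 125.4 − 426.6 = -301.2000.
CI: -301.2000 ± 96.2009 = (-397.40, -205.00).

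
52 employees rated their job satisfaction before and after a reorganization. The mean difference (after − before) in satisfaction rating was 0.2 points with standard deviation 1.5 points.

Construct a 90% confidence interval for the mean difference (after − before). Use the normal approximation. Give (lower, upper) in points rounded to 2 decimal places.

(-0.14, 0.54)

Paired design: SE = s_d/√n = 1.5/√52 = 0.2080.
z* = 1.645; margin of error = 1.645 × 0.2080 = 0.3422.
0.2 ± 0.3422 → (-0.14, 0.54).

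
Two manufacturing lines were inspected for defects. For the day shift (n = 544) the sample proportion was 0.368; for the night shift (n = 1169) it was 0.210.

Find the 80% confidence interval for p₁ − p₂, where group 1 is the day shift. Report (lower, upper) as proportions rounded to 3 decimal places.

The two standard errors are √(0.3680×0.6320/544) = 0.02068 and √(0.2100×0.7900/1169) = 0.01191.
Because the samples are independent, SE_diff = √(0.02068² + 0.01191²) = 0.02386.
Using z* = 1.282 for 80%, ME = 1.282 × 0.02386 = 0.03059.
p̂₁ − p̂₂ = 0.1580; interval 0.1580 ± 0.03059 gives (0.127, 0.189).

(0.127, 0.189)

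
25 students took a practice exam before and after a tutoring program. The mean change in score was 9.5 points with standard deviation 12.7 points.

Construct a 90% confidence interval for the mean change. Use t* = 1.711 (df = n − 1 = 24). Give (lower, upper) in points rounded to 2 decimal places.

This is a matched-pairs design, so SE = s_d/√n = 12.7/√25 = 2.5400.
Margin = 1.711 × 2.5400 = 4.3459; the interval is 9.5 ± 4.3459 = (5.15, 13.85).

(5.15, 13.85)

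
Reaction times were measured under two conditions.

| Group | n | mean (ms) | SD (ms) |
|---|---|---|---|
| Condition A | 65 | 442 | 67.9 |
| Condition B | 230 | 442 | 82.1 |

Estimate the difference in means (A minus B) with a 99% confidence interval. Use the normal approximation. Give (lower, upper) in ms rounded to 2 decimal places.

Standard errors of each mean: 67.9/√65 = 8.4220 and 82.1/√230 = 5.4135.
SE(x̄₁ − x̄₂) = √(8.4220² + 5.4135²) = 10.0118 for independent samples with unequal variances.
With z* = 2.576, the margin is 2.576 × 10.0118 = 25.7904.
x̄₁ − x̄₂ = 442 − 442 = 0.0000; the interval is 0.0000 ± 25.7904 = (-25.79, 25.79).

(-25.79, 25.79)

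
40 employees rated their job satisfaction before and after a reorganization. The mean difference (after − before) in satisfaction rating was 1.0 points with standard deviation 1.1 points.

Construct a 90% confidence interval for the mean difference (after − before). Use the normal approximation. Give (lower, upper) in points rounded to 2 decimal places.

Paired design: SE = s_d/√n = 1.1/√40 = 0.1739.
z* = 1.645; margin of error = 1.645 × 0.1739 = 0.2861.
1.0 ± 0.2861 → (0.71, 1.29).

(0.71, 1.29)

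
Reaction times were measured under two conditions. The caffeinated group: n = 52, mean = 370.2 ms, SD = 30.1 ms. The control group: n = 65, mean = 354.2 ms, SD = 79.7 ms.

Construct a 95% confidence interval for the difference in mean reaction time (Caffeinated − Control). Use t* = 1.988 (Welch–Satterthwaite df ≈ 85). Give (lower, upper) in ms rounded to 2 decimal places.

(-5.33, 37.33)

SE₁ = s₁/√n₁ = 30.1/√52 = 4.1741; SE₂ = 79.7/√65 = 9.8856.
Independent samples, unequal variances: SE_diff = √(SE₁² + SE₂²) = √(17.42311081 + 97.72508736) = 10.7307.
t* = 1.988, so margin of error = 1.988 × 10.7307 = 21.3326.
Difference in means = 370.2 − 354.2 = 16.0000.
16.0000 ± 21.3326 → (-5.33, 37.33).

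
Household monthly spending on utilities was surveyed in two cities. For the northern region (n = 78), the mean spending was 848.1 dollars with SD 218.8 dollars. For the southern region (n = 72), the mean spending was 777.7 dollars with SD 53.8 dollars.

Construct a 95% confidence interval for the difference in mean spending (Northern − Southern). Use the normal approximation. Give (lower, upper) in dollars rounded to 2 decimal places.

(20.28, 120.52)

Standard errors of each mean: 218.8/√78 = 24.7742 and 53.8/√72 = 6.3404.
SE(x̄₁ − x̄₂) = √(24.7742² + 6.3404²) = 25.5727 for independent samples with unequal variances.
With z* = 1.960, the margin is 1.960 × 25.5727 = 50.1225.
x̄₁ − x̄₂ = 848.1 − 777.7 = 70.4000; the interval is 70.4000 ± 50.1225 = (20.28, 120.52).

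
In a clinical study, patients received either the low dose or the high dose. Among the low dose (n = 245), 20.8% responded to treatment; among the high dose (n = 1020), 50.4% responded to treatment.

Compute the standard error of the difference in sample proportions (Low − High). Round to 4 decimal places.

Each SE is √(p̂(1−p̂)/n): √(0.2080·0.7920/245) = 0.02593 and √(0.5040·0.4960/1020) = 0.01566.
SE(p̂₁ − p̂₂) = √(SE₁² + SE₂²) = √(0.0006723649 + 0.0002452356) = 0.03029, since the two samples are independent.

0.0303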